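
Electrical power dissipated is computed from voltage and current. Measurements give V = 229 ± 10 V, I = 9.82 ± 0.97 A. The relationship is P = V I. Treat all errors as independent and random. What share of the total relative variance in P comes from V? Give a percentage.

(δP/P)² = (1·δV/V)² + (1·δI/I)²
  V term: (1×0.0437)² = 0.00191
  I term: (1×0.0988)² = 0.00976
Total = 0.0117. Share from V = 0.00191/0.0117 = 0.163.

16.3%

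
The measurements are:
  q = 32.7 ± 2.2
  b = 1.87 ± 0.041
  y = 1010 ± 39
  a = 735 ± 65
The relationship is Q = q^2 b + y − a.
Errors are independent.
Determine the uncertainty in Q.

Let p = q^2·b = 2000. δp/p = √((2·δq/q)² + (1·δb/b)²) = √(0.0181 + 0.000481) = 0.136, so δp = 273.
Q = p + y − a: δQ = √(δp² + δy² + δa²) = √(74300 + 1520 + 4220) = 283

283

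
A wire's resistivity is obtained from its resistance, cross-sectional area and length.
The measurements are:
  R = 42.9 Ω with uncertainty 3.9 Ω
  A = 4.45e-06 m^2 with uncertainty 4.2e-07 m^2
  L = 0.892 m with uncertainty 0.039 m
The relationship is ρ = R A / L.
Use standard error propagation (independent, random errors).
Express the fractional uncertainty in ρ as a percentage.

13.8%

For a monomial ρ ∝ R, A, L^-1, fractional errors add in quadrature:
  (1·δR/R)² = (1×0.0909)² = 0.00826;  (1·δA/A)² = (1×0.0944)² = 0.00891;  (-1·δL/L)² = (-1×0.0437)² = 0.00191
δρ/ρ = √(0.0191) = 0.138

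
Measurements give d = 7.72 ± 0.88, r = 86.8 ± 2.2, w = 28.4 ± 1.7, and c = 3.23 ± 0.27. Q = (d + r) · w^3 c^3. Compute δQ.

2.26e+07

Let u = d + r = 94.5. δu = √(δd² + δr²) = √(0.774 + 4.84) = 2.37, so δu/u = 0.0251.
Q is then a monomial in u, w, c:
δQ/Q = √((δu/u)² + (3·δw/w)² + (3·δc/c)²) = √(0.000628 + 0.0322 + 0.0629) = 0.309
Q = 7.3e+07, so δQ = 0.309 × 7.3e+07 = 2.26e+07.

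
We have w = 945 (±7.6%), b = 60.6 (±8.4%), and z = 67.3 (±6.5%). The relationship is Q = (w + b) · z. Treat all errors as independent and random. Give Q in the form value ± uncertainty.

Let u = w + b = 1010. δu = √(δw² + δb²) = √(5160 + 25.9) = 72.0, so δu/u = 0.0716.
Q is then a monomial in u, z:
δQ/Q = √((δu/u)² + (1·δz/z)²) = √(0.00513 + 0.00423) = 0.0967
Q = 67700, so δQ = 0.0967 × 67700 = 6540.

67700 ± 6540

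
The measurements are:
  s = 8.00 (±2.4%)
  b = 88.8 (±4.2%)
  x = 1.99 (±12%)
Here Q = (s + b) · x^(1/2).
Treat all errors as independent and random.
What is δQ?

9.74

Let u = s + b = 96.8. δu = √(δs² + δb²) = √(0.0369 + 13.9) = 3.73, so δu/u = 0.0386.
Q is then a monomial in u, x:
δQ/Q = √((δu/u)² + (½·δx/x)²) = √(0.00149 + 0.00360) = 0.0713
Q = 137, so δQ = 0.0713 × 137 = 9.74.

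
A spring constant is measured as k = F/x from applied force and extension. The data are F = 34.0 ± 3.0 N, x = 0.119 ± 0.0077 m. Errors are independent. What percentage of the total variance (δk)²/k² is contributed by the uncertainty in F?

65.0%

(δk/k)² = (1·δF/F)² + (-1·δx/x)²
  F term: (1×0.0882)² = 0.00779
  x term: (-1×0.0647)² = 0.00419
Total = 0.0120. Share from F = 0.00779/0.0120 = 0.650.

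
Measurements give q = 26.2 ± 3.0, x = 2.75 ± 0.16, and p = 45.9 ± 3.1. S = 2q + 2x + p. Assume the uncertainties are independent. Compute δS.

For a sum/difference, combine absolute errors in quadrature:
  (2·δq)² = 36.0;  (2·δx)² = 0.102;  (δp)² = 9.61
δS = √(45.7) = 6.76

6.76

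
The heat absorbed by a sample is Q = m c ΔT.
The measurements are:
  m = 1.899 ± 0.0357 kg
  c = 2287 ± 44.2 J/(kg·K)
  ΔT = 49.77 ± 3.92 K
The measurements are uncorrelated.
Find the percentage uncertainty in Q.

8.32%

Q is a product of powers, so relative uncertainties combine in quadrature:
  (1·δm/m)² = (1×0.0188)² = 0.000353;  (1·δc/c)² = (1×0.0193)² = 0.000374;  (1·δΔT/ΔT)² = (1×0.0788)² = 0.00620
δQ/Q = √(0.00693) = 0.0832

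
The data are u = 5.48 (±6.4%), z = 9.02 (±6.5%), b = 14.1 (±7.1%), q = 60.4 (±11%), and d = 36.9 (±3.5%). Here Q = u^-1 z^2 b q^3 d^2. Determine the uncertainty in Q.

Each factor contributes (exponent × relative error)² to (δQ/Q)²:
  (-1·δu/u)² = (-1×0.0640)² = 0.00410;  (2·δz/z)² = (2×0.0650)² = 0.0169;  (1·δb/b)² = (1×0.0710)² = 0.00504;  (3·δq/q)² = (3×0.110)² = 0.109;  (2·δd/d)² = (2×0.0350)² = 0.00490
δQ/Q = √(0.140) = 0.374
Q = 6.28e+10, so δQ = 0.374 × 6.28e+10 = 2.35e+10.

2.35e+10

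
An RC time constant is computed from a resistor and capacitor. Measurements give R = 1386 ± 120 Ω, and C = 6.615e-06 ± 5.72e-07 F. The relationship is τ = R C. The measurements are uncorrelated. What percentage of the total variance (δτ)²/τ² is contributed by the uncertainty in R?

(δτ/τ)² = (1·δR/R)² + (1·δC/C)²
  R term: (1×0.0866)² = 0.00750
  C term: (1×0.0865)² = 0.00748
Total = 0.0150. Share from R = 0.00750/0.0150 = 0.501.

50.1%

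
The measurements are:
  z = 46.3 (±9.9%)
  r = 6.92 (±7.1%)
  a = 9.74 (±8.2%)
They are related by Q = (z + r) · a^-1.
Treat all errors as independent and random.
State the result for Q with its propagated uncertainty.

Let u = z + r = 53.2. δu = √(δz² + δr²) = √(21.0 + 0.241) = 4.61, so δu/u = 0.0866.
Q is then a monomial in u, a:
δQ/Q = √((δu/u)² + (-1·δa/a)²) = √(0.00750 + 0.00672) = 0.119
Q = 5.46, so δQ = 0.119 × 5.46 = 0.652.

5.46 ± 0.652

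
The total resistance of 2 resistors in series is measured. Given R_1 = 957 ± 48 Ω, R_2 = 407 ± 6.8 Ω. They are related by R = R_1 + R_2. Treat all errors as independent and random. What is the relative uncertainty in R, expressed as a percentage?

3.55%

R is a linear combination, so absolute uncertainties add in quadrature:
  (δR_1)² = 2300;  (δR_2)² = 46.2
δR = √(2350) = 48.5 Ω
R = 1360 Ω, so δR/R = 48.5/1360 = 0.0355.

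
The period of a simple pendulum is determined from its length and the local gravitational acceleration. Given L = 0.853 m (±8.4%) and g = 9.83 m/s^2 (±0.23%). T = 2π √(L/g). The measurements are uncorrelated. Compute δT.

0.0778 s

Products/powers → add relative errors in quadrature, weighted by exponent:
  (½·δL/L)² = (0.5×0.0840)² = 0.00176;  (−½·δg/g)² = (-0.5×0.00230)² = 1.32e-06
δT/T = √(0.00177) = 0.0420
T = 1.85 s, so δT = 0.0420 × 1.85 = 0.0778 s.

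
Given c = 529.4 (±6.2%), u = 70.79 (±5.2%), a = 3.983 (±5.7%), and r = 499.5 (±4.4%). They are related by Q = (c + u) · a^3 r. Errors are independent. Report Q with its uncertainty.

Let w = c + u = 600.2. δw = √(δc² + δu²) = √(1080 + 13.6) = 33.0, so δw/w = 0.0550.
Q is then a monomial in w, a, r:
δQ/Q = √((δw/w)² + (3·δa/a)² + (1·δr/r)²) = √(0.00303 + 0.0292 + 0.00194) = 0.185
Q = 1.894e+07, so δQ = 0.185 × 1.894e+07 = 3.5e+06.

(1.894 ± 0.350) × 10^7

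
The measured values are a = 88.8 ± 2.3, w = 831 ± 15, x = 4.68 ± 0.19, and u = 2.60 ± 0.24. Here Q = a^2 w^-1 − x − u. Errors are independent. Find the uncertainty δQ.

Let p = a^2·w^-1 = 9.49. δp/p = √((2·δa/a)² + (-1·δw/w)²) = √(0.00268 + 0.000326) = 0.0549, so δp = 0.521.
Q = p − x − u: δQ = √(δp² + δx² + δu²) = √(0.271 + 0.0361 + 0.0576) = 0.604

0.604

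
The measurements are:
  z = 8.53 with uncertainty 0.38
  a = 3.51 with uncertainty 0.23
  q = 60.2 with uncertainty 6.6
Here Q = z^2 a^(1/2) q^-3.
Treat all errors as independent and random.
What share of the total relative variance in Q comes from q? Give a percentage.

92.3%

(δQ/Q)² = (2·δz/z)² + (½·δa/a)² + (-3·δq/q)²
  z term: (2×0.0445)² = 0.00794
  a term: (0.5×0.0655)² = 0.00107
  q term: (-3×0.110)² = 0.108
Total = 0.117. Share from q = 0.108/0.117 = 0.923.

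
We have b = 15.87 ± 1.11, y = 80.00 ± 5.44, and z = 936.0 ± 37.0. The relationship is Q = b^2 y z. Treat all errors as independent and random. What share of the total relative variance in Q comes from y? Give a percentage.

18.0%

(δQ/Q)² = (2·δb/b)² + (1·δy/y)² + (1·δz/z)²
  b term: (2×0.0699)² = 0.0196
  y term: (1×0.0680)² = 0.00462
  z term: (1×0.0395)² = 0.00156
Total = 0.0258. Share from y = 0.00462/0.0258 = 0.180.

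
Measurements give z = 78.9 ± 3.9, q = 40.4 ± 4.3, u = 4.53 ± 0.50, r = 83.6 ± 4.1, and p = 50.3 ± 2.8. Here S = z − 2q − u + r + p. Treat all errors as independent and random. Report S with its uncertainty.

127 ± 10.7

Sums and differences: (δS)² = Σ (cᵢ δxᵢ)².
  (δz)² = 15.2;  (2·δq)² = 74.0;  (δu)² = 0.250;  (δr)² = 16.8;  (δp)² = 7.84
δS = √(114) = 10.7
S = 127.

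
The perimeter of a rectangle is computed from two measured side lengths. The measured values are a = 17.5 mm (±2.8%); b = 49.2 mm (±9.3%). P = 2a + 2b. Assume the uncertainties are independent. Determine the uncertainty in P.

Each term contributes (cᵢ δxᵢ)² to (δP)²:
  (2·δa)² = 0.960;  (2·δb)² = 83.7
δP = √(84.7) = 9.20 mm

9.20 mm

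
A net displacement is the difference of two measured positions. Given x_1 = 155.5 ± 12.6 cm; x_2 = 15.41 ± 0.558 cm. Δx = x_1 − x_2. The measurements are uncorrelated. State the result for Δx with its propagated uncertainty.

Sums and differences: (δΔx)² = Σ (cᵢ δxᵢ)².
  (δx_1)² = 159;  (δx_2)² = 0.311
δΔx = √(159) = 12.6 cm
Δx = 140.1 cm.

140.1 ± 12.6 cm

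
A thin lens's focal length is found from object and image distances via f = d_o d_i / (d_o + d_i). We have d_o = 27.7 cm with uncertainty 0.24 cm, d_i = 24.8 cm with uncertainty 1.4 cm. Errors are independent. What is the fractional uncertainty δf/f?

0.0301

∂f/∂d_o = (d_i/(d_o+d_i))² = 0.223;  ∂f/∂d_i = (d_o/(d_o+d_i))² = 0.278
δf = √((∂f/∂d_o · δd_o)² + (∂f/∂d_i · δd_i)²) = √(0.00287 + 0.152) = 0.393 cm
f = 13.1 cm, so δf/f = 0.393/13.1 = 0.0301.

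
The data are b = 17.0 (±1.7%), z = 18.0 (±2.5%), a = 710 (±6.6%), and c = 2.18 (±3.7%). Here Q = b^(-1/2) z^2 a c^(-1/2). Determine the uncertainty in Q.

3220

Q is a product of powers, so relative uncertainties combine in quadrature:
  (−½·δb/b)² = (-0.5×0.0170)² = 7.23e-05;  (2·δz/z)² = (2×0.0250)² = 0.00250;  (1·δa/a)² = (1×0.0660)² = 0.00436;  (−½·δc/c)² = (-0.5×0.0370)² = 0.000342
δQ/Q = √(0.00727) = 0.0853
Q = 37800, so δQ = 0.0853 × 37800 = 3220.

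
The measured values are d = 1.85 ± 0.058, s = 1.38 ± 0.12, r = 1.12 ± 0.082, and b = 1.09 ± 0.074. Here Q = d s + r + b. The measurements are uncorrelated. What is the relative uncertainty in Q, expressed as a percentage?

5.47%

Let p = d·s = 2.55. δp/p = √((1·δd/d)² + (1·δs/s)²) = √(0.000983 + 0.00756) = 0.0924, so δp = 0.236.
Q = p + r + b: δQ = √(δp² + δr² + δb²) = √(0.0557 + 0.00672 + 0.00548) = 0.261
Q = 4.76, so δQ/Q = 0.261/4.76 = 0.0547.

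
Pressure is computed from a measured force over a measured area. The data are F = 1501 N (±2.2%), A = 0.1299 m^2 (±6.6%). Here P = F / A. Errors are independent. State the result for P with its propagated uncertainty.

11560 ± 804 Pa

Relative error in a monomial: (δP/P)² = Σ (nᵢ · δxᵢ/xᵢ)².
  (1·δF/F)² = (1×0.0220)² = 0.000484;  (-1·δA/A)² = (-1×0.0660)² = 0.00436
δP/P = √(0.00484) = 0.0696
P = 11560 Pa, so δP = 0.0696 × 11560 = 804 Pa.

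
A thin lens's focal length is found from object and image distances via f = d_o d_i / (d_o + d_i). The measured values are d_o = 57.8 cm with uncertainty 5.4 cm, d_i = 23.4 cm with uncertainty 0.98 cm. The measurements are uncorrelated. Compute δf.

0.669 cm

∂f/∂d_o = (d_i/(d_o+d_i))² = 0.0830;  ∂f/∂d_i = (d_o/(d_o+d_i))² = 0.507
δf = √((∂f/∂d_o · δd_o)² + (∂f/∂d_i · δd_i)²) = √(0.201 + 0.247) = 0.669 cm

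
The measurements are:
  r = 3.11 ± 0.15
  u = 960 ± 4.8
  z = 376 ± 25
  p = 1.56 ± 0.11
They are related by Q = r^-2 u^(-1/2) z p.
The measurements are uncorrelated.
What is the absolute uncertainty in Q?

Products/powers → add relative errors in quadrature, weighted by exponent:
  (-2·δr/r)² = (-2×0.0482)² = 0.00931;  (−½·δu/u)² = (-0.5×0.00500)² = 6.25e-06;  (1·δz/z)² = (1×0.0665)² = 0.00442;  (1·δp/p)² = (1×0.0705)² = 0.00497
δQ/Q = √(0.0187) = 0.137
Q = 1.96, so δQ = 0.137 × 1.96 = 0.268.

0.268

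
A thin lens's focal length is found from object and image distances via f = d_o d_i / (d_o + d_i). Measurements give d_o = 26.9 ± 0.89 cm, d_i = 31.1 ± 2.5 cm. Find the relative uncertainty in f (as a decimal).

0.0413

∂f/∂d_o = (d_i/(d_o+d_i))² = 0.288;  ∂f/∂d_i = (d_o/(d_o+d_i))² = 0.215
δf = √((∂f/∂d_o · δd_o)² + (∂f/∂d_i · δd_i)²) = √(0.0655 + 0.289) = 0.596 cm
f = 14.4 cm, so δf/f = 0.596/14.4 = 0.0413.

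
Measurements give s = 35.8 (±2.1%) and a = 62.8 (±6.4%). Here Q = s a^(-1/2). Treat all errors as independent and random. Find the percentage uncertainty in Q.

3.83%

Q is a product of powers, so relative uncertainties combine in quadrature:
  (1·δs/s)² = (1×0.0210)² = 0.000441;  (−½·δa/a)² = (-0.5×0.0640)² = 0.00102
δQ/Q = √(0.00146) = 0.0383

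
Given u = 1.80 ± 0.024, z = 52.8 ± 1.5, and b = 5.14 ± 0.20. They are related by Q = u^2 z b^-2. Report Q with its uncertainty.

6.48 ± 0.564

Each factor contributes (exponent × relative error)² to (δQ/Q)²:
  (2·δu/u)² = (2×0.0133)² = 0.000711;  (1·δz/z)² = (1×0.0284)² = 0.000807;  (-2·δb/b)² = (-2×0.0389)² = 0.00606
δQ/Q = √(0.00757) = 0.0870
Q = 6.48, so δQ = 0.0870 × 6.48 = 0.564.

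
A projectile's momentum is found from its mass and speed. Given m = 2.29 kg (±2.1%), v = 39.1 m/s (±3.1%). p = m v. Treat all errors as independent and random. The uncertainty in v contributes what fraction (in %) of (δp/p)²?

(δp/p)² = (1·δm/m)² + (1·δv/v)²
  m term: (1×0.0210)² = 0.000441
  v term: (1×0.0310)² = 0.000961
Total = 0.00140. Share from v = 0.000961/0.00140 = 0.685.

68.5%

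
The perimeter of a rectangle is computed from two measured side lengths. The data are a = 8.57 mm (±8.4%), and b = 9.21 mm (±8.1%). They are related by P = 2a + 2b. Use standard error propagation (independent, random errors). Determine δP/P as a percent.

5.83%

P is a linear combination, so absolute uncertainties add in quadrature:
  (2·δa)² = 2.07;  (2·δb)² = 2.23
δP = √(4.30) = 2.07 mm
P = 35.6 mm, so δP/P = 2.07/35.6 = 0.0583.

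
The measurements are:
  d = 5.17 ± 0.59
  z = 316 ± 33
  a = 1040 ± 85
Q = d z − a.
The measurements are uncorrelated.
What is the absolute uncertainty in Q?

Let p = d·z = 1630. δp/p = √((1·δd/d)² + (1·δz/z)²) = √(0.0130 + 0.0109) = 0.155, so δp = 253.
Q = p − a: δQ = √(δp² + δa²) = √(63900 + 7220) = 267

267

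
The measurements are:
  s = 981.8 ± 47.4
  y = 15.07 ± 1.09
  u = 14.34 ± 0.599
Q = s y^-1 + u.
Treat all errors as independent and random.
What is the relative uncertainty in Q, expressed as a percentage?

7.17%

Let p = s·y^-1 = 65.15. δp/p = √((1·δs/s)² + (-1·δy/y)²) = √(0.00233 + 0.00523) = 0.0870, so δp = 5.67.
Q = p + u: δQ = √(δp² + δu²) = √(32.1 + 0.359) = 5.70
Q = 79.49, so δQ/Q = 5.70/79.49 = 0.0717.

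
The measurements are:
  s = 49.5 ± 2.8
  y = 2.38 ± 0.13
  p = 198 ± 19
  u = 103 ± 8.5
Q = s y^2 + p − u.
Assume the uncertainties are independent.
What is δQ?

Let w = s·y^2 = 280. δw/w = √((1·δs/s)² + (2·δy/y)²) = √(0.00320 + 0.0119) = 0.123, so δw = 34.5.
Q = w + p − u: δQ = √(δw² + δp² + δu²) = √(1190 + 361 + 72.2) = 40.3

40.3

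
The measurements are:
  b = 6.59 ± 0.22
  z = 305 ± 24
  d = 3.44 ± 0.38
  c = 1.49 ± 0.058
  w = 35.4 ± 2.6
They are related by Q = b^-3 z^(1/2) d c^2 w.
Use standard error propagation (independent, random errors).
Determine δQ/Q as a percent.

18.8%

Since Q is a product/quotient, work with relative uncertainties:
  (-3·δb/b)² = (-3×0.0334)² = 0.0100;  (½·δz/z)² = (0.5×0.0787)² = 0.00155;  (1·δd/d)² = (1×0.110)² = 0.0122;  (2·δc/c)² = (2×0.0389)² = 0.00606;  (1·δw/w)² = (1×0.0734)² = 0.00539
δQ/Q = √(0.0352) = 0.188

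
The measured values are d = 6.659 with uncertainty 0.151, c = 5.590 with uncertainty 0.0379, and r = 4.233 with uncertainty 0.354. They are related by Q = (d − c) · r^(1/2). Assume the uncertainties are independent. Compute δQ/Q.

0.152

Let u = d − c = 1.069. δu = √(δd² + δc²) = √(0.0228 + 0.00144) = 0.156, so δu/u = 0.146.
Q is then a monomial in u, r:
δQ/Q = √((δu/u)² + (½·δr/r)²) = √(0.0212 + 0.00175) = 0.152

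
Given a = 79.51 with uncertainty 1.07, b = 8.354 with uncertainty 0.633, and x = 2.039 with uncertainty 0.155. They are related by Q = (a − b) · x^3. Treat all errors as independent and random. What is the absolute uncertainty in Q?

Let u = a − b = 71.16. δu = √(δa² + δb²) = √(1.14 + 0.401) = 1.24, so δu/u = 0.0175.
Q is then a monomial in u, x:
δQ/Q = √((δu/u)² + (3·δx/x)²) = √(0.000305 + 0.0520) = 0.229
Q = 603.2, so δQ = 0.229 × 603.2 = 138.

138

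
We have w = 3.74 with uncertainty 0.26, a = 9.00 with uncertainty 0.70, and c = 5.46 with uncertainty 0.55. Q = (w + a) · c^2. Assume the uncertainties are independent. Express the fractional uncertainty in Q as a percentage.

Let u = w + a = 12.7. δu = √(δw² + δa²) = √(0.0676 + 0.490) = 0.747, so δu/u = 0.0586.
Q is then a monomial in u, c:
δQ/Q = √((δu/u)² + (2·δc/c)²) = √(0.00344 + 0.0406) = 0.210

21.0%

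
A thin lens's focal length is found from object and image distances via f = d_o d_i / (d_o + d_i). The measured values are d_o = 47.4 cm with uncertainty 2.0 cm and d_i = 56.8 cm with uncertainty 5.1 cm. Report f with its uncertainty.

∂f/∂d_o = (d_i/(d_o+d_i))² = 0.297;  ∂f/∂d_i = (d_o/(d_o+d_i))² = 0.207
δf = √((∂f/∂d_o · δd_o)² + (∂f/∂d_i · δd_i)²) = √(0.353 + 1.11) = 1.21 cm
f = 25.8 cm.

25.8 ± 1.21 cm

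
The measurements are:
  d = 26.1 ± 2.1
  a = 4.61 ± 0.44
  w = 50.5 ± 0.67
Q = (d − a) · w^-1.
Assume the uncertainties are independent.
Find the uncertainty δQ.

0.0429

Let u = d − a = 21.5. δu = √(δd² + δa²) = √(4.41 + 0.194) = 2.15, so δu/u = 0.0998.
Q is then a monomial in u, w:
δQ/Q = √((δu/u)² + (-1·δw/w)²) = √(0.00997 + 0.000176) = 0.101
Q = 0.426, so δQ = 0.101 × 0.426 = 0.0429.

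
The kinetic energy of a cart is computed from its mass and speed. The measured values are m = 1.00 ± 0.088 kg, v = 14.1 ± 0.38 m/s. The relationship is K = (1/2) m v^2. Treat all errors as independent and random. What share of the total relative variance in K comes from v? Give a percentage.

27.3%

(δK/K)² = (1·δm/m)² + (2·δv/v)²
  m term: (1×0.0880)² = 0.00774
  v term: (2×0.0270)² = 0.00291
Total = 0.0106. Share from v = 0.00291/0.0106 = 0.273.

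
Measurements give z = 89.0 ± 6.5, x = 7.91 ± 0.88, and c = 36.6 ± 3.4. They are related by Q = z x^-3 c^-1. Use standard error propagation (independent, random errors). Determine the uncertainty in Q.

0.00174

For a monomial Q ∝ z, x^-3, c^-1, fractional errors add in quadrature:
  (1·δz/z)² = (1×0.0730)² = 0.00533;  (-3·δx/x)² = (-3×0.111)² = 0.111;  (-1·δc/c)² = (-1×0.0929)² = 0.00863
δQ/Q = √(0.125) = 0.354
Q = 0.00491, so δQ = 0.354 × 0.00491 = 0.00174.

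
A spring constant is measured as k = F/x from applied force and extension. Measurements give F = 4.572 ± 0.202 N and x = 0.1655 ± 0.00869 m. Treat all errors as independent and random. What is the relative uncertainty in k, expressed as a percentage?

Since k is a product/quotient, work with relative uncertainties:
  (1·δF/F)² = (1×0.0442)² = 0.00195;  (-1·δx/x)² = (-1×0.0525)² = 0.00276
δk/k = √(0.00471) = 0.0686

6.86%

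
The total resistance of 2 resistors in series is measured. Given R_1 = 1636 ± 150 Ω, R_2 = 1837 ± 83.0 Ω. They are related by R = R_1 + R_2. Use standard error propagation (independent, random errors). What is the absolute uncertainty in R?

171 Ω

R is a linear combination, so absolute uncertainties add in quadrature:
  (δR_1)² = 22500;  (δR_2)² = 6890
δR = √(29400) = 171 Ω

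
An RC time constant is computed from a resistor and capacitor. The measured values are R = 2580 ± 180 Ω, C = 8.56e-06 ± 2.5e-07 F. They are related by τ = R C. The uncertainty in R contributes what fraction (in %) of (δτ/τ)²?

(δτ/τ)² = (1·δR/R)² + (1·δC/C)²
  R term: (1×0.0698)² = 0.00487
  C term: (1×0.0292)² = 0.000853
Total = 0.00572. Share from R = 0.00487/0.00572 = 0.851.

85.1%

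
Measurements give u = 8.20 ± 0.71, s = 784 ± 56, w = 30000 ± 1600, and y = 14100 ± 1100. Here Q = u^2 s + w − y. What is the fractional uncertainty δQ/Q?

0.147

Let p = u^2·s = 52700. δp/p = √((2·δu/u)² + (1·δs/s)²) = √(0.0300 + 0.00510) = 0.187, so δp = 9870.
Q = p + w − y: δQ = √(δp² + δw² + δy²) = √(9.75e+07 + 2.56e+06 + 1.21e+06) = 10100
Q = 68600, so δQ/Q = 10100/68600 = 0.147.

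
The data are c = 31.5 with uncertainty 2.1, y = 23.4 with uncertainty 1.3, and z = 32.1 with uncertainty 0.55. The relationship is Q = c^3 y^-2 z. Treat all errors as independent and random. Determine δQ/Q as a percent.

Each factor contributes (exponent × relative error)² to (δQ/Q)²:
  (3·δc/c)² = (3×0.0667)² = 0.0400;  (-2·δy/y)² = (-2×0.0556)² = 0.0123;  (1·δz/z)² = (1×0.0171)² = 0.000294
δQ/Q = √(0.0526) = 0.229

22.9%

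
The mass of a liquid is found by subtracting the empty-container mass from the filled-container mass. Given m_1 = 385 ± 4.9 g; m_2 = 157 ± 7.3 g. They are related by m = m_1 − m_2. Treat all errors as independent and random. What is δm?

8.79 g

Each term contributes (cᵢ δxᵢ)² to (δm)²:
  (δm_1)² = 24.0;  (δm_2)² = 53.3
δm = √(77.3) = 8.79 g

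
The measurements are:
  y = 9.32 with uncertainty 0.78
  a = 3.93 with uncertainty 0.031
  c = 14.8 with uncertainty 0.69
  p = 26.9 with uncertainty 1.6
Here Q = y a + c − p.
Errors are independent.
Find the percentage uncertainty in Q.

14.4%

Let w = y·a = 36.6. δw/w = √((1·δy/y)² + (1·δa/a)²) = √(0.00700 + 6.22e-05) = 0.0841, so δw = 3.08.
Q = w + c − p: δQ = √(δw² + δc² + δp²) = √(9.48 + 0.476 + 2.56) = 3.54
Q = 24.5, so δQ/Q = 3.54/24.5 = 0.144.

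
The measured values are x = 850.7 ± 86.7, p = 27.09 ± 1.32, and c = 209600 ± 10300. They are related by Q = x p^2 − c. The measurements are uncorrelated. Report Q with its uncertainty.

414700 ± 88600

Let w = x·p^2 = 624300. δw/w = √((1·δx/x)² + (2·δp/p)²) = √(0.0104 + 0.00950) = 0.141, so δw = 88000.
Q = w − c: δQ = √(δw² + δc²) = √(7.75e+09 + 1.06e+08) = 88600
Q = 414700.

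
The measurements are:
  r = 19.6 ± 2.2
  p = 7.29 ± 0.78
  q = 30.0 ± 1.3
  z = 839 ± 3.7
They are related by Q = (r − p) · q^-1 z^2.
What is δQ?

Let u = r − p = 12.3. δu = √(δr² + δp²) = √(4.84 + 0.608) = 2.33, so δu/u = 0.190.
Q is then a monomial in u, q, z:
δQ/Q = √((δu/u)² + (-1·δq/q)² + (2·δz/z)²) = √(0.0360 + 0.00188 + 7.78e-05) = 0.195
Q = 2.89e+05, so δQ = 0.195 × 2.89e+05 = 56200.

56200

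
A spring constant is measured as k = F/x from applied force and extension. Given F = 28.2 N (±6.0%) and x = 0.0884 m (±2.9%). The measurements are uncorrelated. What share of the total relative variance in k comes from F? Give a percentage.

(δk/k)² = (1·δF/F)² + (-1·δx/x)²
  F term: (1×0.0600)² = 0.00360
  x term: (-1×0.0290)² = 0.000841
Total = 0.00444. Share from F = 0.00360/0.00444 = 0.811.

81.1%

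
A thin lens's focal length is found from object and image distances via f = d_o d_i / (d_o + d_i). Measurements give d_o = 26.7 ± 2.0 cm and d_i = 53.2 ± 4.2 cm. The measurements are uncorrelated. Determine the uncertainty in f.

∂f/∂d_o = (d_i/(d_o+d_i))² = 0.443;  ∂f/∂d_i = (d_o/(d_o+d_i))² = 0.112
δf = √((∂f/∂d_o · δd_o)² + (∂f/∂d_i · δd_i)²) = √(0.786 + 0.220) = 1.00 cm

1.00 cm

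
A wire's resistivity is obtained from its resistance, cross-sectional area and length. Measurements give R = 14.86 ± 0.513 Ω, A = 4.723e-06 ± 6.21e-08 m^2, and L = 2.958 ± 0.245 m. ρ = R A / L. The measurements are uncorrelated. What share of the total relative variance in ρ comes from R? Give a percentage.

(δρ/ρ)² = (1·δR/R)² + (1·δA/A)² + (-1·δL/L)²
  R term: (1×0.0345)² = 0.00119
  A term: (1×0.0131)² = 0.000173
  L term: (-1×0.0828)² = 0.00686
Total = 0.00822. Share from R = 0.00119/0.00822 = 0.145.

14.5%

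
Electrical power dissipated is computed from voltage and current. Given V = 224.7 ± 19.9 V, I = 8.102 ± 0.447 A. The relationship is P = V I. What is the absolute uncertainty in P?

190 W

Relative error in a monomial: (δP/P)² = Σ (nᵢ · δxᵢ/xᵢ)².
  (1·δV/V)² = (1×0.0886)² = 0.00784;  (1·δI/I)² = (1×0.0552)² = 0.00304
δP/P = √(0.0109) = 0.104
P = 1821 W, so δP = 0.104 × 1821 = 190 W.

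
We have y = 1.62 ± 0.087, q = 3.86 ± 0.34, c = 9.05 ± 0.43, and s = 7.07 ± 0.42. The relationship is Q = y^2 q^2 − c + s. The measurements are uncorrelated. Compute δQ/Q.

Let p = y^2·q^2 = 39.1. δp/p = √((2·δy/y)² + (2·δq/q)²) = √(0.0115 + 0.0310) = 0.206, so δp = 8.07.
Q = p − c + s: δQ = √(δp² + δc² + δs²) = √(65.1 + 0.185 + 0.176) = 8.09
Q = 37.1, so δQ/Q = 8.09/37.1 = 0.218.

0.218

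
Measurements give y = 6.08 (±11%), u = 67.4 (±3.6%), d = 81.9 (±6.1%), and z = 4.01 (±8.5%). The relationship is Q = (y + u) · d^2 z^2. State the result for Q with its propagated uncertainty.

(7.93 ± 1.68) × 10^6

Let w = y + u = 73.5. δw = √(δy² + δu²) = √(0.447 + 5.89) = 2.52, so δw/w = 0.0343.
Q is then a monomial in w, d, z:
δQ/Q = √((δw/w)² + (2·δd/d)² + (2·δz/z)²) = √(0.00117 + 0.0149 + 0.0289) = 0.212
Q = 7.93e+06, so δQ = 0.212 × 7.93e+06 = 1.68e+06.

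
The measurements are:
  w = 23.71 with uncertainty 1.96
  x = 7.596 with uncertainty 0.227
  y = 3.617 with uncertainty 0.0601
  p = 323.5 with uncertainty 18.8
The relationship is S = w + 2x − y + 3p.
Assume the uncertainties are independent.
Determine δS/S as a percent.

5.61%

Each term contributes (cᵢ δxᵢ)² to (δS)²:
  (δw)² = 3.84;  (2·δx)² = 0.206;  (δy)² = 0.00361;  (3·δp)² = 3180
δS = √(3190) = 56.4
S = 1006, so δS/S = 56.4/1006 = 0.0561.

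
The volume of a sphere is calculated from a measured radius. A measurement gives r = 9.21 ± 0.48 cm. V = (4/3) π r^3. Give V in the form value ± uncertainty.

For a monomial V ∝ r^3, fractional errors add in quadrature:
  (3·δr/r)² = (3×0.0521)² = 0.0244
δV/V = √(0.0244) = 0.156
V = 3270 cm^3, so δV = 0.156 × 3270 = 512 cm^3.

3270 ± 512 cm^3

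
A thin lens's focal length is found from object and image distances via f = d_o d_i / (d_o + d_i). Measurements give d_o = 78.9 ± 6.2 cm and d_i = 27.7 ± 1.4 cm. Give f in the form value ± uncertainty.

20.5 ± 0.874 cm

∂f/∂d_o = (d_i/(d_o+d_i))² = 0.0675;  ∂f/∂d_i = (d_o/(d_o+d_i))² = 0.548
δf = √((∂f/∂d_o · δd_o)² + (∂f/∂d_i · δd_i)²) = √(0.175 + 0.588) = 0.874 cm
f = 20.5 cm.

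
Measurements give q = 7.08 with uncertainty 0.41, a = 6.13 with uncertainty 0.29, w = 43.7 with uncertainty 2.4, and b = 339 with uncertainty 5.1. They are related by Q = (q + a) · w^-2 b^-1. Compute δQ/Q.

Let u = q + a = 13.2. δu = √(δq² + δa²) = √(0.168 + 0.0841) = 0.502, so δu/u = 0.0380.
Q is then a monomial in u, w, b:
δQ/Q = √((δu/u)² + (-2·δw/w)² + (-1·δb/b)²) = √(0.00145 + 0.0121 + 0.000226) = 0.117

0.117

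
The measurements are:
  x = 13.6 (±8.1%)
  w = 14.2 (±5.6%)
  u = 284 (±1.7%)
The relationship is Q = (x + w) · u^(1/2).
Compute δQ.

23.2

Let h = x + w = 27.8. δh = √(δx² + δw²) = √(1.21 + 0.632) = 1.36, so δh/h = 0.0489.
Q is then a monomial in h, u:
δQ/Q = √((δh/h)² + (½·δu/u)²) = √(0.00239 + 7.23e-05) = 0.0496
Q = 468, so δQ = 0.0496 × 468 = 23.2.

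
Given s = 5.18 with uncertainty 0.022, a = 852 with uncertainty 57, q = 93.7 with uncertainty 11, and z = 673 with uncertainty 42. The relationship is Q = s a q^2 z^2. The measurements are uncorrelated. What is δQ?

Since Q is a product/quotient, work with relative uncertainties:
  (1·δs/s)² = (1×0.00425)² = 1.8e-05;  (1·δa/a)² = (1×0.0669)² = 0.00448;  (2·δq/q)² = (2×0.117)² = 0.0551;  (2·δz/z)² = (2×0.0624)² = 0.0156
δQ/Q = √(0.0752) = 0.274
Q = 1.76e+13, so δQ = 0.274 × 1.76e+13 = 4.81e+12.

4.81e+12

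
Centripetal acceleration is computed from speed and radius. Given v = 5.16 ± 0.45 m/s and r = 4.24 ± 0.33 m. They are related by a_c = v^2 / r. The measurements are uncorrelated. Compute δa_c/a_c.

Since a_c is a product/quotient, work with relative uncertainties:
  (2·δv/v)² = (2×0.0872)² = 0.0304;  (-1·δr/r)² = (-1×0.0778)² = 0.00606
δa_c/a_c = √(0.0365) = 0.191

0.191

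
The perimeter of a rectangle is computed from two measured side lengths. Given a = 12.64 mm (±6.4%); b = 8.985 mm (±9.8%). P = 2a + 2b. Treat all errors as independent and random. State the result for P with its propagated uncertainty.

43.25 ± 2.39 mm

Sums and differences: (δP)² = Σ (cᵢ δxᵢ)².
  (2·δa)² = 2.62;  (2·δb)² = 3.10
δP = √(5.72) = 2.39 mm
P = 43.25 mm.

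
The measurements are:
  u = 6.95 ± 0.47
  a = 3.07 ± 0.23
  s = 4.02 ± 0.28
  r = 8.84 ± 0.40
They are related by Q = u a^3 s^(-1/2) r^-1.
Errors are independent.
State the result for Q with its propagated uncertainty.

Q is a product of powers, so relative uncertainties combine in quadrature:
  (1·δu/u)² = (1×0.0676)² = 0.00457;  (3·δa/a)² = (3×0.0749)² = 0.0505;  (−½·δs/s)² = (-0.5×0.0697)² = 0.00121;  (-1·δr/r)² = (-1×0.0452)² = 0.00205
δQ/Q = √(0.0583) = 0.242
Q = 11.3, so δQ = 0.242 × 11.3 = 2.74.

11.3 ± 2.74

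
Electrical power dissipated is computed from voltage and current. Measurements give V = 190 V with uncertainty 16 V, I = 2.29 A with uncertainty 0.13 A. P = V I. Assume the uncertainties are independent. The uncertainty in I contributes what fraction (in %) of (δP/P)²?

(δP/P)² = (1·δV/V)² + (1·δI/I)²
  V term: (1×0.0842)² = 0.00709
  I term: (1×0.0568)² = 0.00322
Total = 0.0103. Share from I = 0.00322/0.0103 = 0.312.

31.2%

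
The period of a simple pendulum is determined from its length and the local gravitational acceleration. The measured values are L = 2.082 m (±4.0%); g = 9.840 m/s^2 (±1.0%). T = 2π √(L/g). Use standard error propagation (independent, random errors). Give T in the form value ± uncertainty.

2.890 ± 0.0596 s

T is a product of powers, so relative uncertainties combine in quadrature:
  (½·δL/L)² = (0.5×0.0400)² = 0.000400;  (−½·δg/g)² = (-0.5×0.0100)² = 2.5e-05
δT/T = √(0.000425) = 0.0206
T = 2.890 s, so δT = 0.0206 × 2.890 = 0.0596 s.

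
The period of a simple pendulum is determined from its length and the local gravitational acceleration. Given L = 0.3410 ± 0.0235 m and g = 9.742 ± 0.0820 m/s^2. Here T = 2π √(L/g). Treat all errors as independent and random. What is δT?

0.0408 s

Relative error in a monomial: (δT/T)² = Σ (nᵢ · δxᵢ/xᵢ)².
  (½·δL/L)² = (0.5×0.0689)² = 0.00119;  (−½·δg/g)² = (-0.5×0.00842)² = 1.77e-05
δT/T = √(0.00121) = 0.0347
T = 1.176 s, so δT = 0.0347 × 1.176 = 0.0408 s.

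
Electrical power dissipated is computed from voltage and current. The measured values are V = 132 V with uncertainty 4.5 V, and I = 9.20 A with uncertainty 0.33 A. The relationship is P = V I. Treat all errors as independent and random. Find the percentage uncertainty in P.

4.95%

Since P is a product/quotient, work with relative uncertainties:
  (1·δV/V)² = (1×0.0341)² = 0.00116;  (1·δI/I)² = (1×0.0359)² = 0.00129
δP/P = √(0.00245) = 0.0495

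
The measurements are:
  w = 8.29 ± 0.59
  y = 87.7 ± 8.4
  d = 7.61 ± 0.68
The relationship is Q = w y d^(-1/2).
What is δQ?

33.6

Relative error in a monomial: (δQ/Q)² = Σ (nᵢ · δxᵢ/xᵢ)².
  (1·δw/w)² = (1×0.0712)² = 0.00507;  (1·δy/y)² = (1×0.0958)² = 0.00917;  (−½·δd/d)² = (-0.5×0.0894)² = 0.00200
δQ/Q = √(0.0162) = 0.127
Q = 264, so δQ = 0.127 × 264 = 33.6.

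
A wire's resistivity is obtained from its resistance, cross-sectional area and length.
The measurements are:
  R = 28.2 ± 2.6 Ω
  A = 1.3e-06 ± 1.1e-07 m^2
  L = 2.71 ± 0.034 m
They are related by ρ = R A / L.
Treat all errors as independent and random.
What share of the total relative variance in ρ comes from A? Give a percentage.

45.3%

(δρ/ρ)² = (1·δR/R)² + (1·δA/A)² + (-1·δL/L)²
  R term: (1×0.0922)² = 0.00850
  A term: (1×0.0846)² = 0.00716
  L term: (-1×0.0125)² = 0.000157
Total = 0.0158. Share from A = 0.00716/0.0158 = 0.453.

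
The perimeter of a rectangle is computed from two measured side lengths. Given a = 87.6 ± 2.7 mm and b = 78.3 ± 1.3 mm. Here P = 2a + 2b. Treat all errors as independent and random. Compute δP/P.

For a sum/difference, combine absolute errors in quadrature:
  (2·δa)² = 29.2;  (2·δb)² = 6.76
δP = √(35.9) = 5.99 mm
P = 332 mm, so δP/P = 5.99/332 = 0.0181.

0.0181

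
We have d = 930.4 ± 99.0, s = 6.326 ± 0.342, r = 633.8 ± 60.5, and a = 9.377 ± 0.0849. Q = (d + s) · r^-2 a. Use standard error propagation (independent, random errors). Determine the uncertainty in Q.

Let u = d + s = 936.7. δu = √(δd² + δs²) = √(9800 + 0.117) = 99.0, so δu/u = 0.106.
Q is then a monomial in u, r, a:
δQ/Q = √((δu/u)² + (-2·δr/r)² + (1·δa/a)²) = √(0.0112 + 0.0364 + 8.2e-05) = 0.218
Q = 0.02187, so δQ = 0.218 × 0.02187 = 0.00478.

0.00478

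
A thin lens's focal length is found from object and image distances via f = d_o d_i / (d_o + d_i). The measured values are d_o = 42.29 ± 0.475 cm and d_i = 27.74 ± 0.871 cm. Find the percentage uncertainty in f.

1.95%

∂f/∂d_o = (d_i/(d_o+d_i))² = 0.157;  ∂f/∂d_i = (d_o/(d_o+d_i))² = 0.365
δf = √((∂f/∂d_o · δd_o)² + (∂f/∂d_i · δd_i)²) = √(0.00555 + 0.101) = 0.326 cm
f = 16.75 cm, so δf/f = 0.326/16.75 = 0.0195.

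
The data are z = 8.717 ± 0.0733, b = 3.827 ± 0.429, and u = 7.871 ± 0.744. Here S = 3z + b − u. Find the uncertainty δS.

0.887

For a sum/difference, combine absolute errors in quadrature:
  (3·δz)² = 0.0484;  (δb)² = 0.184;  (δu)² = 0.554
δS = √(0.786) = 0.887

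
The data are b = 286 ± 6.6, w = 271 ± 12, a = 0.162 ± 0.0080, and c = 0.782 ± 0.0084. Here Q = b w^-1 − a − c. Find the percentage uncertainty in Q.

Let p = b·w^-1 = 1.06. δp/p = √((1·δb/b)² + (-1·δw/w)²) = √(0.000533 + 0.00196) = 0.0499, so δp = 0.0527.
Q = p − a − c: δQ = √(δp² + δa² + δc²) = √(0.00278 + 6.4e-05 + 7.06e-05) = 0.0540
Q = 0.111, so δQ/Q = 0.0540/0.111 = 0.485.

48.5%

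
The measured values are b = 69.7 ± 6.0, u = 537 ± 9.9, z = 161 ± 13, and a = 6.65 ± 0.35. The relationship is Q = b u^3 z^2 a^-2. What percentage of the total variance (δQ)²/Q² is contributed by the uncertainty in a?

23.3%

(δQ/Q)² = (1·δb/b)² + (3·δu/u)² + (2·δz/z)² + (-2·δa/a)²
  b term: (1×0.0861)² = 0.00741
  u term: (3×0.0184)² = 0.00306
  z term: (2×0.0807)² = 0.0261
  a term: (-2×0.0526)² = 0.0111
Total = 0.0476. Share from a = 0.0111/0.0476 = 0.233.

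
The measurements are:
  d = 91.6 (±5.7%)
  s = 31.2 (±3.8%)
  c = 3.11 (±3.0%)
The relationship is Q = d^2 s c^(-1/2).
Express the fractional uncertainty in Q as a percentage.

12.1%

For a monomial Q ∝ d^2, s, c^(-1/2), fractional errors add in quadrature:
  (2·δd/d)² = (2×0.0570)² = 0.0130;  (1·δs/s)² = (1×0.0380)² = 0.00144;  (−½·δc/c)² = (-0.5×0.0300)² = 0.000225
δQ/Q = √(0.0147) = 0.121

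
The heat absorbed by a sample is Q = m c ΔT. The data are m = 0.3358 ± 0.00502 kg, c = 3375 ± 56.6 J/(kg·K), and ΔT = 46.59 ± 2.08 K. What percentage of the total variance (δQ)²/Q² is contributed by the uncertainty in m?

8.95%

(δQ/Q)² = (1·δm/m)² + (1·δc/c)² + (1·δΔT/ΔT)²
  m term: (1×0.0149)² = 0.000223
  c term: (1×0.0168)² = 0.000281
  ΔT term: (1×0.0446)² = 0.00199
Total = 0.00250. Share from m = 0.000223/0.00250 = 0.0895.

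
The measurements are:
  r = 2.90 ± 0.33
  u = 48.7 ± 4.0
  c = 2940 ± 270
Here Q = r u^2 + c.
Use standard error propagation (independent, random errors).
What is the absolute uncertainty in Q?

1400

Let p = r·u^2 = 6880. δp/p = √((1·δr/r)² + (2·δu/u)²) = √(0.0129 + 0.0270) = 0.200, so δp = 1370.
Q = p + c: δQ = √(δp² + δc²) = √(1.89e+06 + 72900) = 1400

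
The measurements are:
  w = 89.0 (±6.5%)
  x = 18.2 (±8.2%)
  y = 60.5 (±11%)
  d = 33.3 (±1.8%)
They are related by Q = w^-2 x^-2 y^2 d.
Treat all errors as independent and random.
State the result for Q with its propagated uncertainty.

Products/powers → add relative errors in quadrature, weighted by exponent:
  (-2·δw/w)² = (-2×0.0650)² = 0.0169;  (-2·δx/x)² = (-2×0.0820)² = 0.0269;  (2·δy/y)² = (2×0.110)² = 0.0484;  (1·δd/d)² = (1×0.0180)² = 0.000324
δQ/Q = √(0.0925) = 0.304
Q = 0.0465, so δQ = 0.304 × 0.0465 = 0.0141.

0.0465 ± 0.0141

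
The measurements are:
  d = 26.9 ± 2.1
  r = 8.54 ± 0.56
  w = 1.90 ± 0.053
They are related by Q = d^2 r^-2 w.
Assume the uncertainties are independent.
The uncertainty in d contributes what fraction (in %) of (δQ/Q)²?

57.6%

(δQ/Q)² = (2·δd/d)² + (-2·δr/r)² + (1·δw/w)²
  d term: (2×0.0781)² = 0.0244
  r term: (-2×0.0656)² = 0.0172
  w term: (1×0.0279)² = 0.000778
Total = 0.0424. Share from d = 0.0244/0.0424 = 0.576.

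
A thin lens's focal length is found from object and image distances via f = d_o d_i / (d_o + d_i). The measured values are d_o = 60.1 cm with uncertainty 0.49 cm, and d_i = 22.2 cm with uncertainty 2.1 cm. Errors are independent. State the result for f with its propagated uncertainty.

∂f/∂d_o = (d_i/(d_o+d_i))² = 0.0728;  ∂f/∂d_i = (d_o/(d_o+d_i))² = 0.533
δf = √((∂f/∂d_o · δd_o)² + (∂f/∂d_i · δd_i)²) = √(0.00127 + 1.25) = 1.12 cm
f = 16.2 cm.

16.2 ± 1.12 cm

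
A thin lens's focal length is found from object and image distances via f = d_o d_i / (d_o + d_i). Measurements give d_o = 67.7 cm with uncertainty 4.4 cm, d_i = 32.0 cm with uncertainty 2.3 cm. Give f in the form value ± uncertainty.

21.7 ± 1.15 cm

∂f/∂d_o = (d_i/(d_o+d_i))² = 0.103;  ∂f/∂d_i = (d_o/(d_o+d_i))² = 0.461
δf = √((∂f/∂d_o · δd_o)² + (∂f/∂d_i · δd_i)²) = √(0.205 + 1.12) = 1.15 cm
f = 21.7 cm.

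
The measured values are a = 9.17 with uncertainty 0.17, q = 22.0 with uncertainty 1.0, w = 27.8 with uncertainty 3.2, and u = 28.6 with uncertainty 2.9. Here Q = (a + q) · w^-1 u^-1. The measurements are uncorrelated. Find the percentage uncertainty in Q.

15.7%

Let h = a + q = 31.2. δh = √(δa² + δq²) = √(0.0289 + 1.00) = 1.01, so δh/h = 0.0325.
Q is then a monomial in h, w, u:
δQ/Q = √((δh/h)² + (-1·δw/w)² + (-1·δu/u)²) = √(0.00106 + 0.0132 + 0.0103) = 0.157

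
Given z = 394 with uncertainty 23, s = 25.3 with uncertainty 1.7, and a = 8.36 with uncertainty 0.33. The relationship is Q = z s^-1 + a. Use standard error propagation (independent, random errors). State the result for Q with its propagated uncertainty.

23.9 ± 1.42

Let p = z·s^-1 = 15.6. δp/p = √((1·δz/z)² + (-1·δs/s)²) = √(0.00341 + 0.00451) = 0.0890, so δp = 1.39.
Q = p + a: δQ = √(δp² + δa²) = √(1.92 + 0.109) = 1.42
Q = 23.9.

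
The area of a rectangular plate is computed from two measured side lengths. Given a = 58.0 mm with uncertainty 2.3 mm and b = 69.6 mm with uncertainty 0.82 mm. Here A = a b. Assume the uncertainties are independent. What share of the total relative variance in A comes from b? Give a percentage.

8.11%

(δA/A)² = (1·δa/a)² + (1·δb/b)²
  a term: (1×0.0397)² = 0.00157
  b term: (1×0.0118)² = 0.000139
Total = 0.00171. Share from b = 0.000139/0.00171 = 0.0811.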